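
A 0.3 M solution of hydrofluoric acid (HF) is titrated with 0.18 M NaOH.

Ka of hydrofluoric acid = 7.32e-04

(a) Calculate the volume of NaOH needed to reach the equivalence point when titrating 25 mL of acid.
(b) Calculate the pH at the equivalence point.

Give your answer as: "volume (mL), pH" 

moles acid = 0.3 × 25/1000 = 0.0075 mol; V_base = moles/0.18 × 1000 = 41.7 mL. At equivalence only the conjugate base is present: [A⁻] = 0.0075/0.067 = 1.1250e-01 M. Kb = Kw/Ka = 1.37e-11; [OH⁻] = √(Kb × [A⁻]) = 1.2397e-06; pOH = 5.91; pH = 14 - pOH = 8.09.

V = 41.7 mL, pH = 8.09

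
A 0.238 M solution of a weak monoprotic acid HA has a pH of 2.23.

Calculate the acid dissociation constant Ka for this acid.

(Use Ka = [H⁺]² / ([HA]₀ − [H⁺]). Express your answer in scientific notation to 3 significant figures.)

[H⁺] = 10^(−pH) = 10^(−2.23) = 5.888e-03 M. For HA ⇌ H⁺ + A⁻, Ka = [H⁺][A⁻]/[HA] = [H⁺]² / ([HA]₀ − [H⁺]) = (5.888e-03)² / (0.238 − 5.888e-03) = 1.49e-04.

K_a = 1.49e-04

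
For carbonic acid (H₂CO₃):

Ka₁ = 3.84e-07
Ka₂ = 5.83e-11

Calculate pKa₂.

pKa₂ = -log(Ka₂) = -log(5.83e-11) = 10.23.

pK_{a2} = 10.23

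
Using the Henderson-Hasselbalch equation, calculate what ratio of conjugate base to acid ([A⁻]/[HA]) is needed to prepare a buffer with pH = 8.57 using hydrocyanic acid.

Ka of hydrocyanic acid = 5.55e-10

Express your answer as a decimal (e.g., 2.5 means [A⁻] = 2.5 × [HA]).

pKa = -log(5.55e-10) = 9.2557. pH = pKa + log([A⁻]/[HA]), so log([A⁻]/[HA]) = pH − pKa = 8.57 − 9.2557 = -0.6857. [A⁻]/[HA] = 10^(-0.6857) = 0.206

[A⁻]/[HA] = 0.206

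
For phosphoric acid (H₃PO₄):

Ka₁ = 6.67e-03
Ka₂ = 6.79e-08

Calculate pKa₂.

pKa₂ = -log(Ka₂) = -log(6.79e-08) = 7.17.

pK_{a2} = 7.17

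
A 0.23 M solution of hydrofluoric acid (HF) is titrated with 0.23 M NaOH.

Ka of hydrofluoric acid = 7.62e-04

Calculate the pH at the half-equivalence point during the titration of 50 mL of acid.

At half-equivalence [HA] = [A⁻], so Henderson-Hasselbalch gives pH = pKa = -log(7.62e-04) = 3.12.

pH = pKa = 3.12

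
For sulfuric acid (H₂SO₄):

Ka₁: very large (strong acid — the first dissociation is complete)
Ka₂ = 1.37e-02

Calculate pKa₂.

pKa₂ = -log(Ka₂) = -log(1.37e-02) = 1.86.

pK_{a2} = 1.86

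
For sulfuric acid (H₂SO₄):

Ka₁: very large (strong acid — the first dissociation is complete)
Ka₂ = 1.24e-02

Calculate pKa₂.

pKa₂ = -log(Ka₂) = -log(1.24e-02) = 1.91.

pK_{a2} = 1.91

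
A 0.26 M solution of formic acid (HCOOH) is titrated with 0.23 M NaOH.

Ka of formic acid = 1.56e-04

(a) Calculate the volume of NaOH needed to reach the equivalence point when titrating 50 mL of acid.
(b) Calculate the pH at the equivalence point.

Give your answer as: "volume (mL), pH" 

moles acid = 0.26 × 50/1000 = 0.013 mol; V_base = moles/0.23 × 1000 = 56.5 mL. At equivalence only the conjugate base is present: [A⁻] = 0.013/0.107 = 1.2204e-01 M. Kb = Kw/Ka = 6.41e-11; [OH⁻] = √(Kb × [A⁻]) = 2.7970e-06; pOH = 5.55; pH = 14 - pOH = 8.45.

V = 56.5 mL, pH = 8.45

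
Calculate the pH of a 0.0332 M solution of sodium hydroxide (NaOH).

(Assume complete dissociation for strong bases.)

[OH⁻] = 0.0332 M for strong base. pOH = -log[OH⁻] = 1.48, pH = 14 - pOH

pH = 12.52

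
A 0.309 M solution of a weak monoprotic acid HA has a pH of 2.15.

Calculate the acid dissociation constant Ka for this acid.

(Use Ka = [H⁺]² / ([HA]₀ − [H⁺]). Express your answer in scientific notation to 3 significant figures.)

[H⁺] = 10^(−pH) = 10^(−2.15) = 7.079e-03 M. For HA ⇌ H⁺ + A⁻, Ka = [H⁺][A⁻]/[HA] = [H⁺]² / ([HA]₀ − [H⁺]) = (7.079e-03)² / (0.309 − 7.079e-03) = 1.66e-04.

K_a = 1.66e-04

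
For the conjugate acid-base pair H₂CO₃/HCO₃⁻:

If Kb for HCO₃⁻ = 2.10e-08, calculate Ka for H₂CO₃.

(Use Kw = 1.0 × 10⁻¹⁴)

For a conjugate pair Ka × Kb = Kw, so Ka = Kw/Kb = 1.0 × 10⁻¹⁴ / 2.10e-08 = 4.76e-07.

K_a = 4.76e-07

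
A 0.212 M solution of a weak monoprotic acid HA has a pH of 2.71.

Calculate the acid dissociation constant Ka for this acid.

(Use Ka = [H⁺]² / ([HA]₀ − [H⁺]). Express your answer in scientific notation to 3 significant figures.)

[H⁺] = 10^(−pH) = 10^(−2.71) = 1.950e-03 M. For HA ⇌ H⁺ + A⁻, Ka = [H⁺][A⁻]/[HA] = [H⁺]² / ([HA]₀ − [H⁺]) = (1.950e-03)² / (0.212 − 1.950e-03) = 1.81e-05.

K_a = 1.81e-05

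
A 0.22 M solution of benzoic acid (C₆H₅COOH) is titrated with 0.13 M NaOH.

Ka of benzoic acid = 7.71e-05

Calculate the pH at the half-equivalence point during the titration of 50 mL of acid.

At half-equivalence [HA] = [A⁻], so Henderson-Hasselbalch gives pH = pKa = -log(7.71e-05) = 4.11.

pH = pKa = 4.11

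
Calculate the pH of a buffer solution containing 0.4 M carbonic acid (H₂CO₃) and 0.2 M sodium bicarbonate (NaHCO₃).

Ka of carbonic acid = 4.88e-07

pKa = -log(4.88e-07) = 6.31. pH = pKa + log([A⁻]/[HA]) = 6.31 + log(0.2/0.4)

pH = 6.01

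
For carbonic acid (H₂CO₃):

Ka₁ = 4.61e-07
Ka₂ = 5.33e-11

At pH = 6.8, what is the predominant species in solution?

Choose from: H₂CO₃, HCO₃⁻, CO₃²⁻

pKa₁ = 6.34, pKa₂ = 10.27. For a polyprotic acid the predominant species crosses at each pKa: below pKa_n the protonated form dominates, above it the deprotonated form does. At pH = 6.8, the predominant species is HCO₃⁻.

HCO₃⁻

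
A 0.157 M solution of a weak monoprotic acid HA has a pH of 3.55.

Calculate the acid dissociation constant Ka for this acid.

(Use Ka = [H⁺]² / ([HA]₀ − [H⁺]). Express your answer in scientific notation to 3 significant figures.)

[H⁺] = 10^(−pH) = 10^(−3.55) = 2.818e-04 M. For HA ⇌ H⁺ + A⁻, Ka = [H⁺][A⁻]/[HA] = [H⁺]² / ([HA]₀ − [H⁺]) = (2.818e-04)² / (0.157 − 2.818e-04) = 5.07e-07.

K_a = 5.07e-07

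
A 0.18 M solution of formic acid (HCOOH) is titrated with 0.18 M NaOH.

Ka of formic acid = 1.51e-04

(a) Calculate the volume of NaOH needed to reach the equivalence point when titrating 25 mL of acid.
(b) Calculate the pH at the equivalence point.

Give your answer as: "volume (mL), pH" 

moles acid = 0.18 × 25/1000 = 0.0045 mol; V_base = moles/0.18 × 1000 = 25.0 mL. At equivalence only the conjugate base is present: [A⁻] = 0.0045/0.050 = 9.0000e-02 M. Kb = Kw/Ka = 6.62e-11; [OH⁻] = √(Kb × [A⁻]) = 2.4414e-06; pOH = 5.61; pH = 14 - pOH = 8.39.

V = 25.0 mL, pH = 8.39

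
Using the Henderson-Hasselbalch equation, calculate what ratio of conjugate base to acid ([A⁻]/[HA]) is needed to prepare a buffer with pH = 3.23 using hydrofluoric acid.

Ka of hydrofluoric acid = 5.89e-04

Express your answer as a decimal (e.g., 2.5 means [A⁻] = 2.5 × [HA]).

pKa = -log(5.89e-04) = 3.2299. pH = pKa + log([A⁻]/[HA]), so log([A⁻]/[HA]) = pH − pKa = 3.23 − 3.2299 = 0.0001. [A⁻]/[HA] = 10^(0.0001) = 1.00

[A⁻]/[HA] = 1.00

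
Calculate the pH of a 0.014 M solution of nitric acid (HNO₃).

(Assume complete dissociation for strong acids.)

[H⁺] = 0.014 M for strong acid. pH = -log[H⁺] = -log(0.014)

pH = 1.85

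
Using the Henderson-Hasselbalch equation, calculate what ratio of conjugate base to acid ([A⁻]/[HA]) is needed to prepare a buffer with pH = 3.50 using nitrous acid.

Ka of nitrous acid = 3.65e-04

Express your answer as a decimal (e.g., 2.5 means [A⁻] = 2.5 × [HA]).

pKa = -log(3.65e-04) = 3.4377. pH = pKa + log([A⁻]/[HA]), so log([A⁻]/[HA]) = pH − pKa = 3.50 − 3.4377 = 0.0623. [A⁻]/[HA] = 10^(0.0623) = 1.15

[A⁻]/[HA] = 1.15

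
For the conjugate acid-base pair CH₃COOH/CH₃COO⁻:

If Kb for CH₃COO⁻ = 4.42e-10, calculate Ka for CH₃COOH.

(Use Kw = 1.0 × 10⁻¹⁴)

For a conjugate pair Ka × Kb = Kw, so Ka = Kw/Kb = 1.0 × 10⁻¹⁴ / 4.42e-10 = 2.26e-05.

K_a = 2.26e-05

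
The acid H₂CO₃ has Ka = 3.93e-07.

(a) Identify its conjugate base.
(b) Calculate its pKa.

(a) The conjugate base is formed by removing one H⁺ from H₂CO₃, giving HCO₃⁻. (b) pKa = -log(Ka) = -log(3.93e-07) = 6.41.

Conjugate base: HCO₃⁻; pK_a = 6.41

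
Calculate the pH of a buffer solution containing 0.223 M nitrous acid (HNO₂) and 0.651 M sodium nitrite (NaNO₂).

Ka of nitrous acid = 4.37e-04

pKa = -log(4.37e-04) = 3.36. pH = pKa + log([A⁻]/[HA]) = 3.36 + log(0.651/0.223)

pH = 3.82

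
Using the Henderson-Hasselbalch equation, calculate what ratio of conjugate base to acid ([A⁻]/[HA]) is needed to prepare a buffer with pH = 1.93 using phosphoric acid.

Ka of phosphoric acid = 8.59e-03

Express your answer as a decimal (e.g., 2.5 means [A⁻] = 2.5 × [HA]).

pKa = -log(8.59e-03) = 2.0660. pH = pKa + log([A⁻]/[HA]), so log([A⁻]/[HA]) = pH − pKa = 1.93 − 2.0660 = -0.1360. [A⁻]/[HA] = 10^(-0.1360) = 0.731

[A⁻]/[HA] = 0.731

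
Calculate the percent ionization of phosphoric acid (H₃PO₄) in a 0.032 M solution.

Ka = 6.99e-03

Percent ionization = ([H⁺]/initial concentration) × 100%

Using Ka equilibrium: x² + Ka×x - Ka×C = 0. Solving: [H⁺] = 1.1864e-02. Percent = (1.1864e-02/0.032) × 100

Percent ionization = 37.1%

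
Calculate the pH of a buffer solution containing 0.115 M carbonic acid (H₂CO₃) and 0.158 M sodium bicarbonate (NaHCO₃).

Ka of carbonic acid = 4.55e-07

pKa = -log(4.55e-07) = 6.34. pH = pKa + log([A⁻]/[HA]) = 6.34 + log(0.158/0.115)

pH = 6.48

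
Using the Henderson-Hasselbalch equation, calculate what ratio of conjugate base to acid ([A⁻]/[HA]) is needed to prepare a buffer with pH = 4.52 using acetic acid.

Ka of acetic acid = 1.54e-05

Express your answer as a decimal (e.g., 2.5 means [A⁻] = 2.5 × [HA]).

pKa = -log(1.54e-05) = 4.8125. pH = pKa + log([A⁻]/[HA]), so log([A⁻]/[HA]) = pH − pKa = 4.52 − 4.8125 = -0.2925. [A⁻]/[HA] = 10^(-0.2925) = 0.510

[A⁻]/[HA] = 0.510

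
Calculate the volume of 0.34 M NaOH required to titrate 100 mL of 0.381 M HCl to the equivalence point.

At equivalence: moles acid = moles base. moles HCl = 0.381 × 100/1000 = 0.0381 mol. V_base = moles / 0.34 × 1000 = 112.1 mL.

V_{base} = 112.1 mL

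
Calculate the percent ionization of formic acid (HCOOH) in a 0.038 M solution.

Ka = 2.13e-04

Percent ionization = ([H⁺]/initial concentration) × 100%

Using Ka equilibrium: x² + Ka×x - Ka×C = 0. Solving: [H⁺] = 2.7405e-03. Percent = (2.7405e-03/0.038) × 100

Percent ionization = 7.21%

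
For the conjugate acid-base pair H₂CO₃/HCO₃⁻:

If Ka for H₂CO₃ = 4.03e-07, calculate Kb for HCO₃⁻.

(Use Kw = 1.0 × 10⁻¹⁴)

For a conjugate pair Ka × Kb = Kw, so Kb = Kw/Ka = 1.0 × 10⁻¹⁴ / 4.03e-07 = 2.48e-08.

K_b = 2.48e-08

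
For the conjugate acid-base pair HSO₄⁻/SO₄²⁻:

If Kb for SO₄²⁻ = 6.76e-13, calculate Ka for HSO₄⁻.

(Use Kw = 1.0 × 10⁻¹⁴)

For a conjugate pair Ka × Kb = Kw, so Ka = Kw/Kb = 1.0 × 10⁻¹⁴ / 6.76e-13 = 1.48e-02.

K_a = 1.48e-02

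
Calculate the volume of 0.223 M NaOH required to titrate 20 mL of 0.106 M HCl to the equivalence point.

At equivalence: moles acid = moles base. moles HCl = 0.106 × 20/1000 = 0.00212 mol. V_base = moles / 0.223 × 1000 = 9.5 mL.

V_{base} = 9.5 mL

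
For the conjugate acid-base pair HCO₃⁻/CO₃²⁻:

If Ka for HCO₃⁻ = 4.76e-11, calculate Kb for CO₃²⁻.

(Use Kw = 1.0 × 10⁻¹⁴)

For a conjugate pair Ka × Kb = Kw, so Kb = Kw/Ka = 1.0 × 10⁻¹⁴ / 4.76e-11 = 2.10e-04.

K_b = 2.10e-04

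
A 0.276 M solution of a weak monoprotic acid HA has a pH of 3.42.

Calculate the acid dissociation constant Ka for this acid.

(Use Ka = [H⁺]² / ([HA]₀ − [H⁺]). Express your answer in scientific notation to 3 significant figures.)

[H⁺] = 10^(−pH) = 10^(−3.42) = 3.802e-04 M. For HA ⇌ H⁺ + A⁻, Ka = [H⁺][A⁻]/[HA] = [H⁺]² / ([HA]₀ − [H⁺]) = (3.802e-04)² / (0.276 − 3.802e-04) = 5.24e-07.

K_a = 5.24e-07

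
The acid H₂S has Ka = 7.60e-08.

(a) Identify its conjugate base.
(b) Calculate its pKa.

(a) The conjugate base is formed by removing one H⁺ from H₂S, giving HS⁻. (b) pKa = -log(Ka) = -log(7.60e-08) = 7.12.

Conjugate base: HS⁻; pK_a = 7.12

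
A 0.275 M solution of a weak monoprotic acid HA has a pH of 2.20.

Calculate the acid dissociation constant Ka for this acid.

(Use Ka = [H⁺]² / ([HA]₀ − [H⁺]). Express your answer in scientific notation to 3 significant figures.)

[H⁺] = 10^(−pH) = 10^(−2.20) = 6.310e-03 M. For HA ⇌ H⁺ + A⁻, Ka = [H⁺][A⁻]/[HA] = [H⁺]² / ([HA]₀ − [H⁺]) = (6.310e-03)² / (0.275 − 6.310e-03) = 1.48e-04.

K_a = 1.48e-04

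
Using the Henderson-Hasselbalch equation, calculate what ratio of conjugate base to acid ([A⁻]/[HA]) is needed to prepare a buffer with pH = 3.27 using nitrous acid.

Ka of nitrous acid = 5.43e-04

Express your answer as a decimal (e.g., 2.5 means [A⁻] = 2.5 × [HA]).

pKa = -log(5.43e-04) = 3.2652. pH = pKa + log([A⁻]/[HA]), so log([A⁻]/[HA]) = pH − pKa = 3.27 − 3.2652 = 0.0048. [A⁻]/[HA] = 10^(0.0048) = 1.01

[A⁻]/[HA] = 1.01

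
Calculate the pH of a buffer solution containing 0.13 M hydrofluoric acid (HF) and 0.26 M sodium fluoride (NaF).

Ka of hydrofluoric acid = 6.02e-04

pKa = -log(6.02e-04) = 3.22. pH = pKa + log([A⁻]/[HA]) = 3.22 + log(0.26/0.13)

pH = 3.52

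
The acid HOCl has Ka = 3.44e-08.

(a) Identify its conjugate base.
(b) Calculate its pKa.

(a) The conjugate base is formed by removing one H⁺ from HOCl, giving OCl⁻. (b) pKa = -log(Ka) = -log(3.44e-08) = 7.46.

Conjugate base: OCl⁻; pK_a = 7.46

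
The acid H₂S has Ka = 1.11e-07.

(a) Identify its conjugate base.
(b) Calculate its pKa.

(a) The conjugate base is formed by removing one H⁺ from H₂S, giving HS⁻. (b) pKa = -log(Ka) = -log(1.11e-07) = 6.95.

Conjugate base: HS⁻; pK_a = 6.95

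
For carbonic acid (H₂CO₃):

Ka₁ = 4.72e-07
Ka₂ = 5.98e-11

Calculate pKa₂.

pKa₂ = -log(Ka₂) = -log(5.98e-11) = 10.22.

pK_{a2} = 10.22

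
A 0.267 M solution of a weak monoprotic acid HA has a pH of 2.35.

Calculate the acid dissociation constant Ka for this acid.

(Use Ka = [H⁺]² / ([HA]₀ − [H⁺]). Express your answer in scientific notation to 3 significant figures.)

[H⁺] = 10^(−pH) = 10^(−2.35) = 4.467e-03 M. For HA ⇌ H⁺ + A⁻, Ka = [H⁺][A⁻]/[HA] = [H⁺]² / ([HA]₀ − [H⁺]) = (4.467e-03)² / (0.267 − 4.467e-03) = 7.60e-05.

K_a = 7.60e-05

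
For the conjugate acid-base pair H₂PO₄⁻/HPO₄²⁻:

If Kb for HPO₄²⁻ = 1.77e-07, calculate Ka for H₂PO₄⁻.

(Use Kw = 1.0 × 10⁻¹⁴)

For a conjugate pair Ka × Kb = Kw, so Ka = Kw/Kb = 1.0 × 10⁻¹⁴ / 1.77e-07 = 5.65e-08.

K_a = 5.65e-08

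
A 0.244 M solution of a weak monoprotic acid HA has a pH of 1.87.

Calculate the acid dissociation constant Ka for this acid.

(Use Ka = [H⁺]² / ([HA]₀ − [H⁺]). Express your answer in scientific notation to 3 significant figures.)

[H⁺] = 10^(−pH) = 10^(−1.87) = 1.349e-02 M. For HA ⇌ H⁺ + A⁻, Ka = [H⁺][A⁻]/[HA] = [H⁺]² / ([HA]₀ − [H⁺]) = (1.349e-02)² / (0.244 − 1.349e-02) = 7.89e-04.

K_a = 7.89e-04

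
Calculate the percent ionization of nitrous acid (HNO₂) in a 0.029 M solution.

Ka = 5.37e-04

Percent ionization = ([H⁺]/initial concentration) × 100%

Using Ka equilibrium: x² + Ka×x - Ka×C = 0. Solving: [H⁺] = 3.6869e-03. Percent = (3.6869e-03/0.029) × 100

Percent ionization = 12.7%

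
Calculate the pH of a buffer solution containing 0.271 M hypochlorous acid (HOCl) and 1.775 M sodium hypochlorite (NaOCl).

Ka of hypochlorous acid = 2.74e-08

pKa = -log(2.74e-08) = 7.56. pH = pKa + log([A⁻]/[HA]) = 7.56 + log(1.775/0.271)

pH = 8.38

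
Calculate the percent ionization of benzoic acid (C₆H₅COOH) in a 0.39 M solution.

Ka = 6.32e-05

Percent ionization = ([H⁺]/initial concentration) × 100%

Using Ka equilibrium: x² + Ka×x - Ka×C = 0. Solving: [H⁺] = 4.9332e-03. Percent = (4.9332e-03/0.39) × 100

Percent ionization = 1.26%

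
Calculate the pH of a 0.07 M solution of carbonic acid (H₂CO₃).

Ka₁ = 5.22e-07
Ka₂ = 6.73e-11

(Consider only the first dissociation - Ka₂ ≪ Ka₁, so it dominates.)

First dissociation dominates. From Ka₁ = [H⁺][HA⁻]/[H₂A], x² + Ka₁·x − Ka₁·C = 0 with C = 0.07 M and Ka₁ = 5.22e-07. Solving: [H⁺] = (−Ka₁ + √(Ka₁² + 4·Ka₁·C)) / 2 = 1.9089e-04 M. pH = -log(1.9089e-04) = 3.72.

pH = 3.72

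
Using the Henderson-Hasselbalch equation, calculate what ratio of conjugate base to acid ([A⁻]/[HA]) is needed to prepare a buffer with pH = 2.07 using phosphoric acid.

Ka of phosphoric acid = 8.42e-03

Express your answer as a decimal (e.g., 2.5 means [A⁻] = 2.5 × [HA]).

pKa = -log(8.42e-03) = 2.0747. pH = pKa + log([A⁻]/[HA]), so log([A⁻]/[HA]) = pH − pKa = 2.07 − 2.0747 = -0.0047. [A⁻]/[HA] = 10^(-0.0047) = 0.989

[A⁻]/[HA] = 0.989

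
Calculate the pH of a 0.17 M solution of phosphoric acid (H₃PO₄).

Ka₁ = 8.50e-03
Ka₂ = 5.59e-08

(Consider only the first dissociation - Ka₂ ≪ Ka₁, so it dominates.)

First dissociation dominates. From Ka₁ = [H⁺][HA⁻]/[H₂A], x² + Ka₁·x − Ka₁·C = 0 with C = 0.17 M and Ka₁ = 8.50e-03. Solving: [H⁺] = (−Ka₁ + √(Ka₁² + 4·Ka₁·C)) / 2 = 3.4000e-02 M. pH = -log(3.4000e-02) = 1.47.

pH = 1.47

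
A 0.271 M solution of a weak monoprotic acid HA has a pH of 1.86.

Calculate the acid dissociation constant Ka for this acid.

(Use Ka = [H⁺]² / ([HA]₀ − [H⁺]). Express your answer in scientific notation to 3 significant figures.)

[H⁺] = 10^(−pH) = 10^(−1.86) = 1.380e-02 M. For HA ⇌ H⁺ + A⁻, Ka = [H⁺][A⁻]/[HA] = [H⁺]² / ([HA]₀ − [H⁺]) = (1.380e-02)² / (0.271 − 1.380e-02) = 7.41e-04.

K_a = 7.41e-04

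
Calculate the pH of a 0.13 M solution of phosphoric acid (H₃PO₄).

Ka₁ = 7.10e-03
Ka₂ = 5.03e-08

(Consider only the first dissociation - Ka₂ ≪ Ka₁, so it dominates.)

First dissociation dominates. From Ka₁ = [H⁺][HA⁻]/[H₂A], x² + Ka₁·x − Ka₁·C = 0 with C = 0.13 M and Ka₁ = 7.10e-03. Solving: [H⁺] = (−Ka₁ + √(Ka₁² + 4·Ka₁·C)) / 2 = 2.7038e-02 M. pH = -log(2.7038e-02) = 1.57.

pH = 1.57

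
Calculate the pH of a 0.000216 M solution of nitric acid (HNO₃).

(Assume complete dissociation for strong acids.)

[H⁺] = 0.000216 M for strong acid. pH = -log[H⁺] = -log(0.000216)

pH = 3.67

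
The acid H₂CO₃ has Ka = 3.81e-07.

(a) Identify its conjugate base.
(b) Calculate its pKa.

(a) The conjugate base is formed by removing one H⁺ from H₂CO₃, giving HCO₃⁻. (b) pKa = -log(Ka) = -log(3.81e-07) = 6.42.

Conjugate base: HCO₃⁻; pK_a = 6.42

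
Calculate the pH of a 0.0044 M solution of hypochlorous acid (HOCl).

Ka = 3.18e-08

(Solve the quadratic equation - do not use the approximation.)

x² + Ka×x - Ka×C = 0. Using quadratic formula: [H⁺] = 1.1813e-05

pH = 4.93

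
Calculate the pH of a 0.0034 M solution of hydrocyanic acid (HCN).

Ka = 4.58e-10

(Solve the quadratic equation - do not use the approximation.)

x² + Ka×x - Ka×C = 0. Using quadratic formula: [H⁺] = 1.2476e-06

pH = 5.90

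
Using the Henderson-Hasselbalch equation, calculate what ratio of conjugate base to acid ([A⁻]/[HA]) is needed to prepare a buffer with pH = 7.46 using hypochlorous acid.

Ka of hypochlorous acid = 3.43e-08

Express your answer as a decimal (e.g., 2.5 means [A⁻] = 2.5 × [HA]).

pKa = -log(3.43e-08) = 7.4647. pH = pKa + log([A⁻]/[HA]), so log([A⁻]/[HA]) = pH − pKa = 7.46 − 7.4647 = -0.0047. [A⁻]/[HA] = 10^(-0.0047) = 0.989

[A⁻]/[HA] = 0.989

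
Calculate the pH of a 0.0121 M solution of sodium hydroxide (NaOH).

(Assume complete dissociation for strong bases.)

[OH⁻] = 0.0121 M for strong base. pOH = -log[OH⁻] = 1.92, pH = 14 - pOH

pH = 12.08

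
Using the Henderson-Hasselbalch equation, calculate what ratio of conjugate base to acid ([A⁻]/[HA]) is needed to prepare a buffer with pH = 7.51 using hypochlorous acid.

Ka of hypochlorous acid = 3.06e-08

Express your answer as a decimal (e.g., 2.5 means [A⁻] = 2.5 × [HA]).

pKa = -log(3.06e-08) = 7.5143. pH = pKa + log([A⁻]/[HA]), so log([A⁻]/[HA]) = pH − pKa = 7.51 − 7.5143 = -0.0043. [A⁻]/[HA] = 10^(-0.0043) = 0.990

[A⁻]/[HA] = 0.990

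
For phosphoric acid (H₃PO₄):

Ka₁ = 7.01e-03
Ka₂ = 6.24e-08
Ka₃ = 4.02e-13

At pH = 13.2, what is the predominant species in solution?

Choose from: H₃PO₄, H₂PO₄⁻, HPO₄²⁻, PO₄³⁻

pKa₁ = 2.15, pKa₂ = 7.20, pKa₃ = 12.40. For a polyprotic acid the predominant species crosses at each pKa: below pKa_n the protonated form dominates, above it the deprotonated form does. At pH = 13.2, the predominant species is PO₄³⁻.

PO₄³⁻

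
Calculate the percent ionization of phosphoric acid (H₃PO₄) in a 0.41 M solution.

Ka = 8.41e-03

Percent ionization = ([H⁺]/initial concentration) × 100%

Using Ka equilibrium: x² + Ka×x - Ka×C = 0. Solving: [H⁺] = 5.4666e-02. Percent = (5.4666e-02/0.41) × 100

Percent ionization = 13.3%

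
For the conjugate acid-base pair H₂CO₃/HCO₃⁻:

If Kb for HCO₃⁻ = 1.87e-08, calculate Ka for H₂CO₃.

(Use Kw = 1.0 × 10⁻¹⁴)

For a conjugate pair Ka × Kb = Kw, so Ka = Kw/Kb = 1.0 × 10⁻¹⁴ / 1.87e-08 = 5.35e-07.

K_a = 5.35e-07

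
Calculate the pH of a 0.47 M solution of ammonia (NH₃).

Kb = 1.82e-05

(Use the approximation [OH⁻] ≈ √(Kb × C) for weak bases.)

[OH⁻] = √(Kb × C) = √(1.82e-05 × 0.47) = 2.9247e-03. pOH = 2.53, pH = 14 - pOH

pH = 11.47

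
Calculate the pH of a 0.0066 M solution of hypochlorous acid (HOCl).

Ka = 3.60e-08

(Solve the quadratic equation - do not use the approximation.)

x² + Ka×x - Ka×C = 0. Using quadratic formula: [H⁺] = 1.5396e-05

pH = 4.81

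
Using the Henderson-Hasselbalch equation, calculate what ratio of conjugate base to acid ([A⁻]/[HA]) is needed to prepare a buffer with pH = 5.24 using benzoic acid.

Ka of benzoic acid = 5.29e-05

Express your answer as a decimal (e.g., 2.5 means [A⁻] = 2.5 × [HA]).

pKa = -log(5.29e-05) = 4.2765. pH = pKa + log([A⁻]/[HA]), so log([A⁻]/[HA]) = pH − pKa = 5.24 − 4.2765 = 0.9635. [A⁻]/[HA] = 10^(0.9635) = 9.19

[A⁻]/[HA] = 9.19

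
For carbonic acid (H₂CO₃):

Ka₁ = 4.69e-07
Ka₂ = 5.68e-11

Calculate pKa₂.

pKa₂ = -log(Ka₂) = -log(5.68e-11) = 10.25.

pK_{a2} = 10.25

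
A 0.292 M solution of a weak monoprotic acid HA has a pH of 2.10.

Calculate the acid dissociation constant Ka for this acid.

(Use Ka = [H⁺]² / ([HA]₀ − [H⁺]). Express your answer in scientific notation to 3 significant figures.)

[H⁺] = 10^(−pH) = 10^(−2.10) = 7.943e-03 M. For HA ⇌ H⁺ + A⁻, Ka = [H⁺][A⁻]/[HA] = [H⁺]² / ([HA]₀ − [H⁺]) = (7.943e-03)² / (0.292 − 7.943e-03) = 2.22e-04.

K_a = 2.22e-04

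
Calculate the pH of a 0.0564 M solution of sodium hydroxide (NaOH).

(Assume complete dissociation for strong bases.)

[OH⁻] = 0.0564 M for strong base. pOH = -log[OH⁻] = 1.25, pH = 14 - pOH

pH = 12.75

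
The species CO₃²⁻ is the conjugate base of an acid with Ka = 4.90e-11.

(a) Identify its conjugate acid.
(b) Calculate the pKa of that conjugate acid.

(a) The conjugate acid is formed by adding one H⁺ to CO₃²⁻, giving HCO₃⁻. (b) pKa = -log(Ka) = -log(4.90e-11) = 10.31.

Conjugate acid: HCO₃⁻; pK_a = 10.31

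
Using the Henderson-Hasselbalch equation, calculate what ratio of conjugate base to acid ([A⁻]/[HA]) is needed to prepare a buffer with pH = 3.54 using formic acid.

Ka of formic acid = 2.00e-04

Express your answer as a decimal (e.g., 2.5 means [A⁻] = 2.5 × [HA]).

pKa = -log(2.00e-04) = 3.6990. pH = pKa + log([A⁻]/[HA]), so log([A⁻]/[HA]) = pH − pKa = 3.54 − 3.6990 = -0.1590. [A⁻]/[HA] = 10^(-0.1590) = 0.693

[A⁻]/[HA] = 0.693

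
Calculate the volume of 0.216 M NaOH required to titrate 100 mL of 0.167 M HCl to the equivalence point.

At equivalence: moles acid = moles base. moles HCl = 0.167 × 100/1000 = 0.0167 mol. V_base = moles / 0.216 × 1000 = 77.3 mL.

V_{base} = 77.3 mL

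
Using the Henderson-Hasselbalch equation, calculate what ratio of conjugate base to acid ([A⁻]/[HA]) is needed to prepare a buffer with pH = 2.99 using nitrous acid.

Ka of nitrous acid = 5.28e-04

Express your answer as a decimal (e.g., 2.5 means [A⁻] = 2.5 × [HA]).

pKa = -log(5.28e-04) = 3.2774. pH = pKa + log([A⁻]/[HA]), so log([A⁻]/[HA]) = pH − pKa = 2.99 − 3.2774 = -0.2874. [A⁻]/[HA] = 10^(-0.2874) = 0.516

[A⁻]/[HA] = 0.516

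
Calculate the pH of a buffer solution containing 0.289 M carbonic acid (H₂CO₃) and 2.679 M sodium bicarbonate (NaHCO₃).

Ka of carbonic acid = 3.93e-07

pKa = -log(3.93e-07) = 6.41. pH = pKa + log([A⁻]/[HA]) = 6.41 + log(2.679/0.289)

pH = 7.37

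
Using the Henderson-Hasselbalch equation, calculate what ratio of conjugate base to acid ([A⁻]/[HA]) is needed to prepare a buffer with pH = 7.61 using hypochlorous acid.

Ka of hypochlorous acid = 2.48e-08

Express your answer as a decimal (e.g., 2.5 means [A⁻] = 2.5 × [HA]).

pKa = -log(2.48e-08) = 7.6055. pH = pKa + log([A⁻]/[HA]), so log([A⁻]/[HA]) = pH − pKa = 7.61 − 7.6055 = 0.0045. [A⁻]/[HA] = 10^(0.0045) = 1.01

[A⁻]/[HA] = 1.01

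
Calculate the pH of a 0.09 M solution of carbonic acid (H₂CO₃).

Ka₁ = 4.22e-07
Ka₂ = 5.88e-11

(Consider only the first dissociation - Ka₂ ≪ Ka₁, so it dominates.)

First dissociation dominates. From Ka₁ = [H⁺][HA⁻]/[H₂A], x² + Ka₁·x − Ka₁·C = 0 with C = 0.09 M and Ka₁ = 4.22e-07. Solving: [H⁺] = (−Ka₁ + √(Ka₁² + 4·Ka₁·C)) / 2 = 1.9467e-04 M. pH = -log(1.9467e-04) = 3.71.

pH = 3.71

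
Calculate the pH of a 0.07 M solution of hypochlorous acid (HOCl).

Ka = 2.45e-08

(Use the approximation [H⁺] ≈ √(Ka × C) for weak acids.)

[H⁺] = √(Ka × C) = √(2.45e-08 × 0.07) = 4.1413e-05. pH = -log(4.1413e-05)

pH = 4.38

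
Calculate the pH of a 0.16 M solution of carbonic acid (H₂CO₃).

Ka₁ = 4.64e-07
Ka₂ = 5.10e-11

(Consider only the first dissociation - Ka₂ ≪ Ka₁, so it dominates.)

First dissociation dominates. From Ka₁ = [H⁺][HA⁻]/[H₂A], x² + Ka₁·x − Ka₁·C = 0 with C = 0.16 M and Ka₁ = 4.64e-07. Solving: [H⁺] = (−Ka₁ + √(Ka₁² + 4·Ka₁·C)) / 2 = 2.7224e-04 M. pH = -log(2.7224e-04) = 3.57.

pH = 3.57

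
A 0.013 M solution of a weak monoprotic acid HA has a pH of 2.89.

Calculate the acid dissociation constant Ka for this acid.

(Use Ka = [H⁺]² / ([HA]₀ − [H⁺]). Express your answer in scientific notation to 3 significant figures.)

[H⁺] = 10^(−pH) = 10^(−2.89) = 1.288e-03 M. For HA ⇌ H⁺ + A⁻, Ka = [H⁺][A⁻]/[HA] = [H⁺]² / ([HA]₀ − [H⁺]) = (1.288e-03)² / (0.013 − 1.288e-03) = 1.42e-04.

K_a = 1.42e-04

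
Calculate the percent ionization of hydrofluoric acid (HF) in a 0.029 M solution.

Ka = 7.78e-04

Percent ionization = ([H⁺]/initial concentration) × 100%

Using Ka equilibrium: x² + Ka×x - Ka×C = 0. Solving: [H⁺] = 4.3768e-03. Percent = (4.3768e-03/0.029) × 100

Percent ionization = 15.1%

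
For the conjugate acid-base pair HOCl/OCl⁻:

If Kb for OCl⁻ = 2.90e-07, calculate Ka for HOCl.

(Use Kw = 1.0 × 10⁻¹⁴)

For a conjugate pair Ka × Kb = Kw, so Ka = Kw/Kb = 1.0 × 10⁻¹⁴ / 2.90e-07 = 3.45e-08.

K_a = 3.45e-08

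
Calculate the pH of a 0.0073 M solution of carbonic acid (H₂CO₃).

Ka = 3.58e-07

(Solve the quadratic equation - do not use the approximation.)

x² + Ka×x - Ka×C = 0. Using quadratic formula: [H⁺] = 5.0943e-05

pH = 4.29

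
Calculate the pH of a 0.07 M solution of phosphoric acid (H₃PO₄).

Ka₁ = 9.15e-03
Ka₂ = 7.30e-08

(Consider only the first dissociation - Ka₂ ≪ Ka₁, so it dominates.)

First dissociation dominates. From Ka₁ = [H⁺][HA⁻]/[H₂A], x² + Ka₁·x − Ka₁·C = 0 with C = 0.07 M and Ka₁ = 9.15e-03. Solving: [H⁺] = (−Ka₁ + √(Ka₁² + 4·Ka₁·C)) / 2 = 2.1143e-02 M. pH = -log(2.1143e-02) = 1.67.

pH = 1.67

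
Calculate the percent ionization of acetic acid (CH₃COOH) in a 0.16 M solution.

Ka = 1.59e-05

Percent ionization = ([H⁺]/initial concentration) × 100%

Using Ka equilibrium: x² + Ka×x - Ka×C = 0. Solving: [H⁺] = 1.5871e-03. Percent = (1.5871e-03/0.16) × 100

Percent ionization = 0.992%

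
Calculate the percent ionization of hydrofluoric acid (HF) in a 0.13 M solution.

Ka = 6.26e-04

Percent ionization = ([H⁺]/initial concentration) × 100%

Using Ka equilibrium: x² + Ka×x - Ka×C = 0. Solving: [H⁺] = 8.7135e-03. Percent = (8.7135e-03/0.13) × 100

Percent ionization = 6.7%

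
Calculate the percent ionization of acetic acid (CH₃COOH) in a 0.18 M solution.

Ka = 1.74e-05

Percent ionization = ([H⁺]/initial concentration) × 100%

Using Ka equilibrium: x² + Ka×x - Ka×C = 0. Solving: [H⁺] = 1.7611e-03. Percent = (1.7611e-03/0.18) × 100

Percent ionization = 0.978%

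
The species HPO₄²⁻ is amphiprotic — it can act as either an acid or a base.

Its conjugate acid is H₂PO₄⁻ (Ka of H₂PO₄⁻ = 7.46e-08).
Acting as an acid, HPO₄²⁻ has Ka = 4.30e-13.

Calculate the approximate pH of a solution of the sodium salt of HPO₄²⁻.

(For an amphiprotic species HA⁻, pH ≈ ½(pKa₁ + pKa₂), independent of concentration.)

pKa₁ = -log(7.46e-08) = 7.13; pKa₂ = -log(4.30e-13) = 12.37. For an amphiprotic species, pH ≈ ½(pKa₁ + pKa₂) = ½(7.13 + 12.37) = 9.75.

pH = 9.75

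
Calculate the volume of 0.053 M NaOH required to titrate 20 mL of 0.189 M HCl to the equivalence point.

At equivalence: moles acid = moles base. moles HCl = 0.189 × 20/1000 = 0.00378 mol. V_base = moles / 0.053 × 1000 = 71.3 mL.

V_{base} = 71.3 mL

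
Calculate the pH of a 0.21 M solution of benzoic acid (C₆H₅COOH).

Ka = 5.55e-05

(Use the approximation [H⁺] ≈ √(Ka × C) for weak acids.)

[H⁺] = √(Ka × C) = √(5.55e-05 × 0.21) = 3.4139e-03. pH = -log(3.4139e-03)

pH = 2.47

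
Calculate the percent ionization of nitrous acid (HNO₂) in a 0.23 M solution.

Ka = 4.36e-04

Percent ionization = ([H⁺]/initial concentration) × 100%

Using Ka equilibrium: x² + Ka×x - Ka×C = 0. Solving: [H⁺] = 9.7984e-03. Percent = (9.7984e-03/0.23) × 100

Percent ionization = 4.26%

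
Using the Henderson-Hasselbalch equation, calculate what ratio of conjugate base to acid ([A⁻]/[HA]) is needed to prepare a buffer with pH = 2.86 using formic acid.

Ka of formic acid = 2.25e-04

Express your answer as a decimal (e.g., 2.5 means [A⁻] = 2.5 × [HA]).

pKa = -log(2.25e-04) = 3.6478. pH = pKa + log([A⁻]/[HA]), so log([A⁻]/[HA]) = pH − pKa = 2.86 − 3.6478 = -0.7878. [A⁻]/[HA] = 10^(-0.7878) = 0.163

[A⁻]/[HA] = 0.163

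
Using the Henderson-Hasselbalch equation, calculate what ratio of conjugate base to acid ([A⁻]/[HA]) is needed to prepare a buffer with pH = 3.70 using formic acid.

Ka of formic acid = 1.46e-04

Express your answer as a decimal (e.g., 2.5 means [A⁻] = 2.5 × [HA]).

pKa = -log(1.46e-04) = 3.8356. pH = pKa + log([A⁻]/[HA]), so log([A⁻]/[HA]) = pH − pKa = 3.70 − 3.8356 = -0.1356. [A⁻]/[HA] = 10^(-0.1356) = 0.732

[A⁻]/[HA] = 0.732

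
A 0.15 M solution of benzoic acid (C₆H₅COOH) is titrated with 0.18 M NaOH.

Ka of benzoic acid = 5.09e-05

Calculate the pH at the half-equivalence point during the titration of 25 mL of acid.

At half-equivalence [HA] = [A⁻], so Henderson-Hasselbalch gives pH = pKa = -log(5.09e-05) = 4.29.

pH = pKa = 4.29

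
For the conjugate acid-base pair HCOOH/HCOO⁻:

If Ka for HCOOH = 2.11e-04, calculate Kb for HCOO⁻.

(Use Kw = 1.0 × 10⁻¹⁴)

For a conjugate pair Ka × Kb = Kw, so Kb = Kw/Ka = 1.0 × 10⁻¹⁴ / 2.11e-04 = 4.74e-11.

K_b = 4.74e-11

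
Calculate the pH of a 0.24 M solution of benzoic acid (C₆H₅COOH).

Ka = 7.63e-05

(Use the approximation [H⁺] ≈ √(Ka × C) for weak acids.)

[H⁺] = √(Ka × C) = √(7.63e-05 × 0.24) = 4.2793e-03. pH = -log(4.2793e-03)

pH = 2.37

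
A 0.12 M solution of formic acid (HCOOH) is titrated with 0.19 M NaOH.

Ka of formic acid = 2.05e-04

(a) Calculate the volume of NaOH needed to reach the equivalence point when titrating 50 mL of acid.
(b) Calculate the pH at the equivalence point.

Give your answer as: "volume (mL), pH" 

moles acid = 0.12 × 50/1000 = 0.006 mol; V_base = moles/0.19 × 1000 = 31.6 mL. At equivalence only the conjugate base is present: [A⁻] = 0.006/0.082 = 7.3548e-02 M. Kb = Kw/Ka = 4.88e-11; [OH⁻] = √(Kb × [A⁻]) = 1.8941e-06; pOH = 5.72; pH = 14 - pOH = 8.28.

V = 31.6 mL, pH = 8.28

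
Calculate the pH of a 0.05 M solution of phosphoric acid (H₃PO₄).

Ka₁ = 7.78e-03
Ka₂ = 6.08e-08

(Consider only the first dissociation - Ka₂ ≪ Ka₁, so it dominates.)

First dissociation dominates. From Ka₁ = [H⁺][HA⁻]/[H₂A], x² + Ka₁·x − Ka₁·C = 0 with C = 0.05 M and Ka₁ = 7.78e-03. Solving: [H⁺] = (−Ka₁ + √(Ka₁² + 4·Ka₁·C)) / 2 = 1.6213e-02 M. pH = -log(1.6213e-02) = 1.79.

pH = 1.79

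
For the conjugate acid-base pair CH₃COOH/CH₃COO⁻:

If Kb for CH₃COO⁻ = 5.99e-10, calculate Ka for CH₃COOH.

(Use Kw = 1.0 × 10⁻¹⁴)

For a conjugate pair Ka × Kb = Kw, so Ka = Kw/Kb = 1.0 × 10⁻¹⁴ / 5.99e-10 = 1.67e-05.

K_a = 1.67e-05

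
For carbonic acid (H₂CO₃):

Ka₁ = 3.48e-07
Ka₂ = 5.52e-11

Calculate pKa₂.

pKa₂ = -log(Ka₂) = -log(5.52e-11) = 10.26.

pK_{a2} = 10.26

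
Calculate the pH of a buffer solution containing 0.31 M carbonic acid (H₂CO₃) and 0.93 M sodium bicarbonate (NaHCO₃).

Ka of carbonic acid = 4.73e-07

pKa = -log(4.73e-07) = 6.33. pH = pKa + log([A⁻]/[HA]) = 6.33 + log(0.93/0.31)

pH = 6.80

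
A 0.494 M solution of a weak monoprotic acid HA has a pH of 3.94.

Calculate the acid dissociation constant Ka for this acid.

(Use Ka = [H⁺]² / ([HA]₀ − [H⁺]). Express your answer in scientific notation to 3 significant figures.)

[H⁺] = 10^(−pH) = 10^(−3.94) = 1.148e-04 M. For HA ⇌ H⁺ + A⁻, Ka = [H⁺][A⁻]/[HA] = [H⁺]² / ([HA]₀ − [H⁺]) = (1.148e-04)² / (0.494 − 1.148e-04) = 2.67e-08.

K_a = 2.67e-08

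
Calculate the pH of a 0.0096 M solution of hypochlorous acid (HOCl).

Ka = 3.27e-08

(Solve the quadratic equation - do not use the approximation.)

x² + Ka×x - Ka×C = 0. Using quadratic formula: [H⁺] = 1.7701e-05

pH = 4.75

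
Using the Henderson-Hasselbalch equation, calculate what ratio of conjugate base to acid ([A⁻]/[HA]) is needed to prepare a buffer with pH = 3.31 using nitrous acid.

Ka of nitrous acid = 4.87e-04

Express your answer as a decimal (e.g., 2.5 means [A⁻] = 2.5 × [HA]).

pKa = -log(4.87e-04) = 3.3125. pH = pKa + log([A⁻]/[HA]), so log([A⁻]/[HA]) = pH − pKa = 3.31 − 3.3125 = -0.0025. [A⁻]/[HA] = 10^(-0.0025) = 0.994

[A⁻]/[HA] = 0.994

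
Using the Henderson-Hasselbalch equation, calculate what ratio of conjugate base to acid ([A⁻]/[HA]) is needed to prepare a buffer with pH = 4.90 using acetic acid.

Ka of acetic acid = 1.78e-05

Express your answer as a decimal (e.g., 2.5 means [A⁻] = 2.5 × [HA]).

pKa = -log(1.78e-05) = 4.7496. pH = pKa + log([A⁻]/[HA]), so log([A⁻]/[HA]) = pH − pKa = 4.90 − 4.7496 = 0.1504. [A⁻]/[HA] = 10^(0.1504) = 1.41

[A⁻]/[HA] = 1.41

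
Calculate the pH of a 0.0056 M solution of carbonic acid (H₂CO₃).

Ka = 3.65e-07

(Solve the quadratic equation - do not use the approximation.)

x² + Ka×x - Ka×C = 0. Using quadratic formula: [H⁺] = 4.5028e-05

pH = 4.35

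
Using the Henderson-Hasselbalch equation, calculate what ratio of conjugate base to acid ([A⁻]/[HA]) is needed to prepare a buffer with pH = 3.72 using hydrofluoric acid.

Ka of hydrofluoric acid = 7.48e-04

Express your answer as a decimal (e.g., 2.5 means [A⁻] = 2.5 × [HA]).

pKa = -log(7.48e-04) = 3.1261. pH = pKa + log([A⁻]/[HA]), so log([A⁻]/[HA]) = pH − pKa = 3.72 − 3.1261 = 0.5939. [A⁻]/[HA] = 10^(0.5939) = 3.93

[A⁻]/[HA] = 3.93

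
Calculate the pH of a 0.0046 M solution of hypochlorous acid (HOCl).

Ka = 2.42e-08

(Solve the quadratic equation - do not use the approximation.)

x² + Ka×x - Ka×C = 0. Using quadratic formula: [H⁺] = 1.0539e-05

pH = 4.98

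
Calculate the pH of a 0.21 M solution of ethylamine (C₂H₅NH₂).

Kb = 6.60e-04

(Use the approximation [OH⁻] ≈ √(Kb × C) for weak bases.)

[OH⁻] = √(Kb × C) = √(6.60e-04 × 0.21) = 1.1773e-02. pOH = 1.93, pH = 14 - pOH

pH = 12.07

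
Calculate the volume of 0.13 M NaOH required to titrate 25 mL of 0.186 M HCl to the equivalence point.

At equivalence: moles acid = moles base. moles HCl = 0.186 × 25/1000 = 0.00465 mol. V_base = moles / 0.13 × 1000 = 35.8 mL.

V_{base} = 35.8 mL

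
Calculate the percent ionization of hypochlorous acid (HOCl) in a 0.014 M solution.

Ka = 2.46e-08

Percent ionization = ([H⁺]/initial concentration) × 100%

Using Ka equilibrium: x² + Ka×x - Ka×C = 0. Solving: [H⁺] = 1.8546e-05. Percent = (1.8546e-05/0.014) × 100

Percent ionization = 0.132%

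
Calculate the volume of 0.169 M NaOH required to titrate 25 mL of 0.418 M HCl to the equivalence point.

At equivalence: moles acid = moles base. moles HCl = 0.418 × 25/1000 = 0.01045 mol. V_base = moles / 0.169 × 1000 = 61.8 mL.

V_{base} = 61.8 mL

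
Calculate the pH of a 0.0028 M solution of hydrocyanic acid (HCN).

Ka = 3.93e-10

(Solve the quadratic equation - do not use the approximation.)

x² + Ka×x - Ka×C = 0. Using quadratic formula: [H⁺] = 1.0488e-06

pH = 5.98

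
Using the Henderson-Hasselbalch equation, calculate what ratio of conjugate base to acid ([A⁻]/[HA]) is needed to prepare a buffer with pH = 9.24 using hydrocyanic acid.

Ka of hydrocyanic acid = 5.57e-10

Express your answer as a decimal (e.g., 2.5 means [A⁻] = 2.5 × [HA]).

pKa = -log(5.57e-10) = 9.2541. pH = pKa + log([A⁻]/[HA]), so log([A⁻]/[HA]) = pH − pKa = 9.24 − 9.2541 = -0.0141. [A⁻]/[HA] = 10^(-0.0141) = 0.968

[A⁻]/[HA] = 0.968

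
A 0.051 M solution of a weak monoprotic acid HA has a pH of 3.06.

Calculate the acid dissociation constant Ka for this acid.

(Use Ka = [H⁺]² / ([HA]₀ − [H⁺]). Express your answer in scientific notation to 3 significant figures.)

[H⁺] = 10^(−pH) = 10^(−3.06) = 8.710e-04 M. For HA ⇌ H⁺ + A⁻, Ka = [H⁺][A⁻]/[HA] = [H⁺]² / ([HA]₀ − [H⁺]) = (8.710e-04)² / (0.051 − 8.710e-04) = 1.51e-05.

K_a = 1.51e-05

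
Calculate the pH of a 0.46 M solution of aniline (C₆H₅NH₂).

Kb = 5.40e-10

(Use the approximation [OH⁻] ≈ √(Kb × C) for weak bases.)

[OH⁻] = √(Kb × C) = √(5.40e-10 × 0.46) = 1.5761e-05. pOH = 4.80, pH = 14 - pOH

pH = 9.20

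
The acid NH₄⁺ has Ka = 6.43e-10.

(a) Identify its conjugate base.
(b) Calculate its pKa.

(a) The conjugate base is formed by removing one H⁺ from NH₄⁺, giving NH₃. (b) pKa = -log(Ka) = -log(6.43e-10) = 9.19.

Conjugate base: NH₃; pK_a = 9.19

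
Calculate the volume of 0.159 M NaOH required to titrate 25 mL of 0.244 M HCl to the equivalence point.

At equivalence: moles acid = moles base. moles HCl = 0.244 × 25/1000 = 0.0061 mol. V_base = moles / 0.159 × 1000 = 38.4 mL.

V_{base} = 38.4 mL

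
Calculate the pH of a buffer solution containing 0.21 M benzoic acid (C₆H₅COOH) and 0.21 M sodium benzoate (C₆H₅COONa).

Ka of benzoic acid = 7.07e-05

pKa = -log(7.07e-05) = 4.15. pH = pKa + log([A⁻]/[HA]) = 4.15 + log(0.21/0.21)

pH = 4.15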